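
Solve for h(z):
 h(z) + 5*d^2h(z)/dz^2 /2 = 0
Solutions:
 h(z) = C1*sin(sqrt(10)*z/5) + C2*cos(sqrt(10)*z/5)


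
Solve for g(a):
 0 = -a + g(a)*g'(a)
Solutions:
 g(a) = -sqrt(C1 + a^2)
 g(a) = sqrt(C1 + a^2)


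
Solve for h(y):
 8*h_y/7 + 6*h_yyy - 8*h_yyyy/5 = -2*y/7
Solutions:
 h(y) = C1 + C2*exp(y*(-5^(1/3)*7^(2/3)*(8*sqrt(191) + 207)^(1/3) - 35*5^(2/3)*7^(1/3)/(8*sqrt(191) + 207)^(1/3) + 70)/56)*sin(sqrt(3)*35^(1/3)*y*(-7^(1/3)*(8*sqrt(191) + 207)^(1/3) + 35*5^(1/3)/(8*sqrt(191) + 207)^(1/3))/56) + C3*exp(y*(-5^(1/3)*7^(2/3)*(8*sqrt(191) + 207)^(1/3) - 35*5^(2/3)*7^(1/3)/(8*sqrt(191) + 207)^(1/3) + 70)/56)*cos(sqrt(3)*35^(1/3)*y*(-7^(1/3)*(8*sqrt(191) + 207)^(1/3) + 35*5^(1/3)/(8*sqrt(191) + 207)^(1/3))/56) + C4*exp(y*(35*5^(2/3)*7^(1/3)/(8*sqrt(191) + 207)^(1/3) + 35 + 5^(1/3)*7^(2/3)*(8*sqrt(191) + 207)^(1/3))/28) - y^2/8


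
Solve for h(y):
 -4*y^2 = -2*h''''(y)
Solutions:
 h(y) = C1 + C2*y + C3*y^2 + C4*y^3 + y^6/180


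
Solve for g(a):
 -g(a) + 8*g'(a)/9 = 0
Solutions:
 g(a) = C1*exp(9*a/8)


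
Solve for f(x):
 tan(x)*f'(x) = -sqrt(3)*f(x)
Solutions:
 f(x) = C1/sin(x)^(sqrt(3))


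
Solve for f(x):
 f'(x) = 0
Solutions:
 f(x) = C1


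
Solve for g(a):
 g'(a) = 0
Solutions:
 g(a) = C1


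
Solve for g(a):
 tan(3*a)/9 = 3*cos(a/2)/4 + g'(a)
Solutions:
 g(a) = C1 - log(cos(3*a))/27 - 3*sin(a/2)/2


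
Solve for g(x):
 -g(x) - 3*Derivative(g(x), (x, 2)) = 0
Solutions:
 g(x) = C1*sin(sqrt(3)*x/3) + C2*cos(sqrt(3)*x/3)


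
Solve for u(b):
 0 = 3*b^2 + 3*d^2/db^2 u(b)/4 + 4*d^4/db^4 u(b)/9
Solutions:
 u(b) = C1 + C2*b + C3*sin(3*sqrt(3)*b/4) + C4*cos(3*sqrt(3)*b/4) - b^4/3 + 64*b^2/27


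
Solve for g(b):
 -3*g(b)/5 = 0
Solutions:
 g(b) = 0


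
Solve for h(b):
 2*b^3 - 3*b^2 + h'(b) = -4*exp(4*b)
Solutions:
 h(b) = C1 - b^4/2 + b^3 - exp(4*b)


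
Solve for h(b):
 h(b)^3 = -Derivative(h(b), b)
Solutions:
 h(b) = -sqrt(2)*sqrt(-1/(C1 - b))/2
 h(b) = sqrt(2)*sqrt(-1/(C1 - b))/2


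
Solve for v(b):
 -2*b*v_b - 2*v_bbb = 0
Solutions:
 v(b) = C1 + Integral(C2*airyai(-b) + C3*airybi(-b), b)


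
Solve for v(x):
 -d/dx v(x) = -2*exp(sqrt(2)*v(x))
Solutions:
 v(x) = sqrt(2)*(2*log(-1/(C1 + 2*x)) - log(2))/4


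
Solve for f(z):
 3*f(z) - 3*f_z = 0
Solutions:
 f(z) = C1*exp(z)


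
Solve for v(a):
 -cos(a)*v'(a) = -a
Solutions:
 v(a) = C1 + Integral(a/cos(a), a)


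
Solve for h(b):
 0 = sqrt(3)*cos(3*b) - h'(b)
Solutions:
 h(b) = C1 + sqrt(3)*sin(3*b)/3


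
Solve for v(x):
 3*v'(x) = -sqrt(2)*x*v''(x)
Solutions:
 v(x) = C1 + C2*x^(1 - 3*sqrt(2)/2)


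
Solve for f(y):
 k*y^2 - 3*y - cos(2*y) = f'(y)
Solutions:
 f(y) = C1 + k*y^3/3 - 3*y^2/2 - sin(2*y)/2


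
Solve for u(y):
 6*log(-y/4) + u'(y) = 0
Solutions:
 u(y) = C1 - 6*y*log(-y) + 6*y*(1 + 2*log(2))


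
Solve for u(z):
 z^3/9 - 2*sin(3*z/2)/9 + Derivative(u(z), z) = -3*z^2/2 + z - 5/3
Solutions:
 u(z) = C1 - z^4/36 - z^3/2 + z^2/2 - 5*z/3 - 4*cos(3*z/2)/27


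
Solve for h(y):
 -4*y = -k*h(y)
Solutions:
 h(y) = 4*y/k


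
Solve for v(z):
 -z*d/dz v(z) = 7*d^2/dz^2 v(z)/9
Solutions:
 v(z) = C1 + C2*erf(3*sqrt(14)*z/14)


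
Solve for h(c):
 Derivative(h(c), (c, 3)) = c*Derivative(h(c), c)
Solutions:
 h(c) = C1 + Integral(C2*airyai(c) + C3*airybi(c), c)


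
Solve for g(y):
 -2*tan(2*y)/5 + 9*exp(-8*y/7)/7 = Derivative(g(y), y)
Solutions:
 g(y) = C1 - log(tan(2*y)^2 + 1)/10 - 9*exp(-8*y/7)/8


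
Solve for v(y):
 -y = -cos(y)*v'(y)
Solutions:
 v(y) = C1 + Integral(y/cos(y), y)


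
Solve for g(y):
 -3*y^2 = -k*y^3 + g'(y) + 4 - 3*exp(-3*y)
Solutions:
 g(y) = C1 + k*y^4/4 - y^3 - 4*y - exp(-3*y)


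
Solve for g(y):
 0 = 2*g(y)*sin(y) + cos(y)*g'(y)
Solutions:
 g(y) = C1*cos(y)^2


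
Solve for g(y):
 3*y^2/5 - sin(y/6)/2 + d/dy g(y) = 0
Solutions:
 g(y) = C1 - y^3/5 - 3*cos(y/6)


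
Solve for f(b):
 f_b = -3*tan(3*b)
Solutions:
 f(b) = C1 + log(cos(3*b))


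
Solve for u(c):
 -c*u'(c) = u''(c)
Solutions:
 u(c) = C1 + C2*erf(sqrt(2)*c/2)


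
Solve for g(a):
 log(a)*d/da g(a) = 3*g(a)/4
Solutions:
 g(a) = C1*exp(3*li(a)/4)


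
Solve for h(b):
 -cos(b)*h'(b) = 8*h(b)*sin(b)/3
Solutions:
 h(b) = C1*cos(b)^(8/3)


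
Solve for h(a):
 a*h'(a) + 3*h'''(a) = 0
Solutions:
 h(a) = C1 + Integral(C2*airyai(-3^(2/3)*a/3) + C3*airybi(-3^(2/3)*a/3), a)


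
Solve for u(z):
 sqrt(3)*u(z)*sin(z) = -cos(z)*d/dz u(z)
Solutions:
 u(z) = C1*cos(z)^(sqrt(3))


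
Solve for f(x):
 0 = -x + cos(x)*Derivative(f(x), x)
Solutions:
 f(x) = C1 + Integral(x/cos(x), x)


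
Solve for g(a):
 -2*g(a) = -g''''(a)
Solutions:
 g(a) = C1*exp(-2^(1/4)*a) + C2*exp(2^(1/4)*a) + C3*sin(2^(1/4)*a) + C4*cos(2^(1/4)*a)


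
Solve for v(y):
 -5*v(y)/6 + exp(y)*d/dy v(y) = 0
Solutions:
 v(y) = C1*exp(-5*exp(-y)/6)


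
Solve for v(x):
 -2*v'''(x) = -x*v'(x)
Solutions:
 v(x) = C1 + Integral(C2*airyai(2^(2/3)*x/2) + C3*airybi(2^(2/3)*x/2), x)


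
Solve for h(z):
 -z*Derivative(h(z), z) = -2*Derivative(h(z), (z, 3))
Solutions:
 h(z) = C1 + Integral(C2*airyai(2^(2/3)*z/2) + C3*airybi(2^(2/3)*z/2), z)


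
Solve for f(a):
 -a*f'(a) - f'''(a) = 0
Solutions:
 f(a) = C1 + Integral(C2*airyai(-a) + C3*airybi(-a), a)


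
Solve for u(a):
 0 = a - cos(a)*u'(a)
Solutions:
 u(a) = C1 + Integral(a/cos(a), a)


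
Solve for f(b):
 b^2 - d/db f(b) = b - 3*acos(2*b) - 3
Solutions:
 f(b) = C1 + b^3/3 - b^2/2 + 3*b*acos(2*b) + 3*b - 3*sqrt(1 - 4*b^2)/2


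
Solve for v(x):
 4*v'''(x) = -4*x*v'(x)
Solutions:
 v(x) = C1 + Integral(C2*airyai(-x) + C3*airybi(-x), x)


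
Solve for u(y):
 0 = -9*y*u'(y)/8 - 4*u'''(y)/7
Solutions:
 u(y) = C1 + Integral(C2*airyai(-126^(1/3)*y/4) + C3*airybi(-126^(1/3)*y/4), y)


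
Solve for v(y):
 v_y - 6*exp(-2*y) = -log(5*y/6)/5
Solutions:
 v(y) = C1 - y*log(y)/5 + y*(-log(5) + 1 + log(6))/5 - 3*exp(-2*y)


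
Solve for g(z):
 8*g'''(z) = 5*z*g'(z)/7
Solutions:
 g(z) = C1 + Integral(C2*airyai(5^(1/3)*7^(2/3)*z/14) + C3*airybi(5^(1/3)*7^(2/3)*z/14), z)


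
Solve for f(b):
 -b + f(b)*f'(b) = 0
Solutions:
 f(b) = -sqrt(C1 + b^2)
 f(b) = sqrt(C1 + b^2)


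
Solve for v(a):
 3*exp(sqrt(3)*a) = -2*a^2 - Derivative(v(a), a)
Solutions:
 v(a) = C1 - 2*a^3/3 - sqrt(3)*exp(sqrt(3)*a)


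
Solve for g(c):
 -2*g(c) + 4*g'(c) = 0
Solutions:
 g(c) = C1*exp(c/2)


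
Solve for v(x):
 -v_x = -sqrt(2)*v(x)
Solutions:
 v(x) = C1*exp(sqrt(2)*x)


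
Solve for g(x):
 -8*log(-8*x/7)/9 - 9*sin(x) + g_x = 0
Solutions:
 g(x) = C1 + 8*x*log(-x)/9 - 8*x*log(7)/9 - 8*x/9 + 8*x*log(2)/3 - 9*cos(x)


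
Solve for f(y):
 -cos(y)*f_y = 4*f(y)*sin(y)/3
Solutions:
 f(y) = C1*cos(y)^(4/3)


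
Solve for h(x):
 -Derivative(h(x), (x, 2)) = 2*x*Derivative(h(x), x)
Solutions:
 h(x) = C1 + C2*erf(x)


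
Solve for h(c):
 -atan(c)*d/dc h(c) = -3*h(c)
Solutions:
 h(c) = C1*exp(3*Integral(1/atan(c), c))


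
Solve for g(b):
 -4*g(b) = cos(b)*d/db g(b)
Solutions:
 g(b) = C1*(sin(b)^2 - 2*sin(b) + 1)/(sin(b)^2 + 2*sin(b) + 1)


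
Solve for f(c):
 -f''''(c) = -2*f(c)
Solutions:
 f(c) = C1*exp(-2^(1/4)*c) + C2*exp(2^(1/4)*c) + C3*sin(2^(1/4)*c) + C4*cos(2^(1/4)*c)


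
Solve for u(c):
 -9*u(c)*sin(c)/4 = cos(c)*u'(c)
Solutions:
 u(c) = C1*cos(c)^(9/4)


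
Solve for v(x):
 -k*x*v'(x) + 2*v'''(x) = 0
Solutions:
 v(x) = C1 + Integral(C2*airyai(2^(2/3)*k^(1/3)*x/2) + C3*airybi(2^(2/3)*k^(1/3)*x/2), x)


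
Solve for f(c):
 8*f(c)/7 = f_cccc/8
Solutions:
 f(c) = C1*exp(-2*sqrt(2)*7^(3/4)*c/7) + C2*exp(2*sqrt(2)*7^(3/4)*c/7) + C3*sin(2*sqrt(2)*7^(3/4)*c/7) + C4*cos(2*sqrt(2)*7^(3/4)*c/7)


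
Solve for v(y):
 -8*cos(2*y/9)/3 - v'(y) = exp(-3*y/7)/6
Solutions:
 v(y) = C1 - 12*sin(2*y/9) + 7*exp(-3*y/7)/18


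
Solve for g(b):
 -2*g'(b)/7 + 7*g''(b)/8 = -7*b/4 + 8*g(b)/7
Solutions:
 g(b) = C1*exp(8*b*(1 - 5*sqrt(2))/49) + C2*exp(8*b*(1 + 5*sqrt(2))/49) + 49*b/32 - 49/128


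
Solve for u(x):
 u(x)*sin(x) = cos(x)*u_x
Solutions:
 u(x) = C1/cos(x)


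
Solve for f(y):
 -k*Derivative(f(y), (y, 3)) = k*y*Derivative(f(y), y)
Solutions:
 f(y) = C1 + Integral(C2*airyai(-y) + C3*airybi(-y), y)


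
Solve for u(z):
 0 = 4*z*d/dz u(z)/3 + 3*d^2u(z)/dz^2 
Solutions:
 u(z) = C1 + C2*erf(sqrt(2)*z/3)


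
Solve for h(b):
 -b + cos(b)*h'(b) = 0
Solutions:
 h(b) = C1 + Integral(b/cos(b), b)


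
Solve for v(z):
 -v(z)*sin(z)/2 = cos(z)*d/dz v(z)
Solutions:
 v(z) = C1*sqrt(cos(z))


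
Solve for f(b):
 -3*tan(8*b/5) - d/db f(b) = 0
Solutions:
 f(b) = C1 + 15*log(cos(8*b/5))/8


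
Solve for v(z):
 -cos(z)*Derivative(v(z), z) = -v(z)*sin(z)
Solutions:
 v(z) = C1/cos(z)


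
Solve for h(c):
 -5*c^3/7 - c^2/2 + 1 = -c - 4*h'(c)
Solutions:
 h(c) = C1 + 5*c^4/112 + c^3/24 - c^2/8 - c/4


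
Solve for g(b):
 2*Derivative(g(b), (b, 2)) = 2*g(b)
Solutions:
 g(b) = C1*exp(-b) + C2*exp(b)


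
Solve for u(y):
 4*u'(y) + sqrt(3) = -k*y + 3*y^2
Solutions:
 u(y) = C1 - k*y^2/8 + y^3/4 - sqrt(3)*y/4


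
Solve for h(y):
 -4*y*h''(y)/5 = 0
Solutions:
 h(y) = C1 + C2*y


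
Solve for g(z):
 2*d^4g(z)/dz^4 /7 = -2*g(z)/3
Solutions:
 g(z) = (C1*sin(sqrt(2)*3^(3/4)*7^(1/4)*z/6) + C2*cos(sqrt(2)*3^(3/4)*7^(1/4)*z/6))*exp(-sqrt(2)*3^(3/4)*7^(1/4)*z/6) + (C3*sin(sqrt(2)*3^(3/4)*7^(1/4)*z/6) + C4*cos(sqrt(2)*3^(3/4)*7^(1/4)*z/6))*exp(sqrt(2)*3^(3/4)*7^(1/4)*z/6)


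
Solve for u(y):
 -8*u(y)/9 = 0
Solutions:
 u(y) = 0


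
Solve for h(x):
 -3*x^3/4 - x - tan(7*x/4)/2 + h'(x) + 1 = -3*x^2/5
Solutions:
 h(x) = C1 + 3*x^4/16 - x^3/5 + x^2/2 - x - 2*log(cos(7*x/4))/7


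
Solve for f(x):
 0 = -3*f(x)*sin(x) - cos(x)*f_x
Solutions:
 f(x) = C1*cos(x)^3


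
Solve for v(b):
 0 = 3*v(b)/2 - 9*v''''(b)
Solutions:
 v(b) = C1*exp(-6^(3/4)*b/6) + C2*exp(6^(3/4)*b/6) + C3*sin(6^(3/4)*b/6) + C4*cos(6^(3/4)*b/6)


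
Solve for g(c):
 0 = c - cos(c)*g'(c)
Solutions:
 g(c) = C1 + Integral(c/cos(c), c)


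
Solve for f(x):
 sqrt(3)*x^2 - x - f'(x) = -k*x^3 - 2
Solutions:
 f(x) = C1 + k*x^4/4 + sqrt(3)*x^3/3 - x^2/2 + 2*x


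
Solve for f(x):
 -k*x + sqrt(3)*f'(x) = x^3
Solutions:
 f(x) = C1 + sqrt(3)*k*x^2/6 + sqrt(3)*x^4/12


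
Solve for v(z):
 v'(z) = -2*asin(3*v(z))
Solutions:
 Integral(1/asin(3*_y), (_y, v(z))) = C1 - 2*z


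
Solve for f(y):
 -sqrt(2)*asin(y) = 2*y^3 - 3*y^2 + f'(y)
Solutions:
 f(y) = C1 - y^4/2 + y^3 - sqrt(2)*(y*asin(y) + sqrt(1 - y^2))


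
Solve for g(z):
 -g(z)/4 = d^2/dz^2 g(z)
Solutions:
 g(z) = C1*sin(z/2) + C2*cos(z/2)


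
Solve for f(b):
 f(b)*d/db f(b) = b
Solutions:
 f(b) = -sqrt(C1 + b^2)
 f(b) = sqrt(C1 + b^2)


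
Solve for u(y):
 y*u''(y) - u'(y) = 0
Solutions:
 u(y) = C1 + C2*y^2


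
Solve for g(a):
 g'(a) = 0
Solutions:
 g(a) = C1


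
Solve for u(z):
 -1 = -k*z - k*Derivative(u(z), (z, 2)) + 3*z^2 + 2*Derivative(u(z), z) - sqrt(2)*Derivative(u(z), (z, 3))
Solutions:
 u(z) = C1 + C2*exp(sqrt(2)*z*(-k + sqrt(k^2 + 8*sqrt(2)))/4) + C3*exp(-sqrt(2)*z*(k + sqrt(k^2 + 8*sqrt(2)))/4) - k^2*z/2 - k*z^2/2 - z^3/2 - 3*sqrt(2)*z/2 - z/2


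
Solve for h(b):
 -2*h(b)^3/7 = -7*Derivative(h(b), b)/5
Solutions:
 h(b) = -7*sqrt(2)*sqrt(-1/(C1 + 10*b))/2
 h(b) = 7*sqrt(2)*sqrt(-1/(C1 + 10*b))/2


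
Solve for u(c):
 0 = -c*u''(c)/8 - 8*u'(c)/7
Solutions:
 u(c) = C1 + C2/c^(57/7)


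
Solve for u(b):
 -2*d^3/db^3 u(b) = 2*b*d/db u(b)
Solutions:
 u(b) = C1 + Integral(C2*airyai(-b) + C3*airybi(-b), b)


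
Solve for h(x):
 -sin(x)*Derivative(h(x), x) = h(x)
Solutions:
 h(x) = C1*sqrt(cos(x) + 1)/sqrt(cos(x) - 1)


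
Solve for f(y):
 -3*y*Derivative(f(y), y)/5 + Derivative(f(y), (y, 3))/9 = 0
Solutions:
 f(y) = C1 + Integral(C2*airyai(3*5^(2/3)*y/5) + C3*airybi(3*5^(2/3)*y/5), y)


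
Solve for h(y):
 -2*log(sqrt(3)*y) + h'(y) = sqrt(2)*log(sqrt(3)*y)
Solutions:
 h(y) = C1 + sqrt(2)*y*log(y) + 2*y*log(y) - 2*y - sqrt(2)*y + y*log(3^(sqrt(2)/2 + 1))


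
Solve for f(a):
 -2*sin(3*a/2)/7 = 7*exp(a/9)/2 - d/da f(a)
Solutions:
 f(a) = C1 + 63*exp(a/9)/2 - 4*cos(3*a/2)/21


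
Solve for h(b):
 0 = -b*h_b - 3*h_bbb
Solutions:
 h(b) = C1 + Integral(C2*airyai(-3^(2/3)*b/3) + C3*airybi(-3^(2/3)*b/3), b)


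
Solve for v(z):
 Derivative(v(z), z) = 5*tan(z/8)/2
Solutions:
 v(z) = C1 - 20*log(cos(z/8))


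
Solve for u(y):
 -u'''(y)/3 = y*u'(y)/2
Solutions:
 u(y) = C1 + Integral(C2*airyai(-2^(2/3)*3^(1/3)*y/2) + C3*airybi(-2^(2/3)*3^(1/3)*y/2), y)


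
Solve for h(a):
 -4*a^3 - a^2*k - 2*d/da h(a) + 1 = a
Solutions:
 h(a) = C1 - a^4/2 - a^3*k/6 - a^2/4 + a/2


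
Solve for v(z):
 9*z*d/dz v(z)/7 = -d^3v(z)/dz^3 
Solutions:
 v(z) = C1 + Integral(C2*airyai(-21^(2/3)*z/7) + C3*airybi(-21^(2/3)*z/7), z)


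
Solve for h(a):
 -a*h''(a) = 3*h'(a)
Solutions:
 h(a) = C1 + C2/a^2


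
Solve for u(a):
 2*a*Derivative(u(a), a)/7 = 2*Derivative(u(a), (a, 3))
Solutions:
 u(a) = C1 + Integral(C2*airyai(7^(2/3)*a/7) + C3*airybi(7^(2/3)*a/7), a)


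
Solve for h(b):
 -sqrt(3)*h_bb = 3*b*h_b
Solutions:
 h(b) = C1 + C2*erf(sqrt(2)*3^(1/4)*b/2)


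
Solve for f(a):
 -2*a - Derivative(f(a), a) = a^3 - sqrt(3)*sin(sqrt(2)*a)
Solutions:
 f(a) = C1 - a^4/4 - a^2 - sqrt(6)*cos(sqrt(2)*a)/2


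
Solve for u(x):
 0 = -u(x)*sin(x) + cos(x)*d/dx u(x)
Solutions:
 u(x) = C1/cos(x)


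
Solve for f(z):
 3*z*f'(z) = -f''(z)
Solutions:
 f(z) = C1 + C2*erf(sqrt(6)*z/2)


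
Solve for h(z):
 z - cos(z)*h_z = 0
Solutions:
 h(z) = C1 + Integral(z/cos(z), z)


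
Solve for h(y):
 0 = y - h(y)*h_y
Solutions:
 h(y) = -sqrt(C1 + y^2)
 h(y) = sqrt(C1 + y^2)


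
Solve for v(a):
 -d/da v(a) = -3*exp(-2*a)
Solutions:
 v(a) = C1 - 3*exp(-2*a)/2


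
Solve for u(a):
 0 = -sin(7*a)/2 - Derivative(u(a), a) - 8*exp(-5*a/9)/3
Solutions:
 u(a) = C1 + cos(7*a)/14 + 24*exp(-5*a/9)/5


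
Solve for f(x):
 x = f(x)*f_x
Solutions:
 f(x) = -sqrt(C1 + x^2)
 f(x) = sqrt(C1 + x^2)


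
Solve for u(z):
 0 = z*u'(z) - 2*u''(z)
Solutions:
 u(z) = C1 + C2*erfi(z/2)


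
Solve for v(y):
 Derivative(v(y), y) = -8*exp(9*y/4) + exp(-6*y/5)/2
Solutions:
 v(y) = C1 - 32*exp(9*y/4)/9 - 5*exp(-6*y/5)/12


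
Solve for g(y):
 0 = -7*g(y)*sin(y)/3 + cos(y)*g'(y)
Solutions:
 g(y) = C1/cos(y)^(7/3)


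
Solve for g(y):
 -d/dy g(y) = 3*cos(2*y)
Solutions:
 g(y) = C1 - 3*sin(2*y)/2


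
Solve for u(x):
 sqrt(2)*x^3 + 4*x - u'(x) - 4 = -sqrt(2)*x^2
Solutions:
 u(x) = C1 + sqrt(2)*x^4/4 + sqrt(2)*x^3/3 + 2*x^2 - 4*x


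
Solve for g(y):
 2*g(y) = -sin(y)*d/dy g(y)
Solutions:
 g(y) = C1*(cos(y) + 1)/(cos(y) - 1)


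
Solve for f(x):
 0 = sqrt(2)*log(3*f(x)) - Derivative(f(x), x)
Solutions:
 -sqrt(2)*Integral(1/(log(_y) + log(3)), (_y, f(x)))/2 = C1 - x


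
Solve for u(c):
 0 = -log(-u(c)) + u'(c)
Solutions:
 -li(-u(c)) = C1 + c


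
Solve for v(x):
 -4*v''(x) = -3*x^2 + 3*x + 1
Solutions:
 v(x) = C1 + C2*x + x^4/16 - x^3/8 - x^2/8


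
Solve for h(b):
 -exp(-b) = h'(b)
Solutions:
 h(b) = C1 + exp(-b)


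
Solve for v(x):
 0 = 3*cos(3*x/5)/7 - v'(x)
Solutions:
 v(x) = C1 + 5*sin(3*x/5)/7


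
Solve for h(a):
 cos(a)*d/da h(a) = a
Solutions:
 h(a) = C1 + Integral(a/cos(a), a)


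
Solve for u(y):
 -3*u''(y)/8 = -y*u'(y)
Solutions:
 u(y) = C1 + C2*erfi(2*sqrt(3)*y/3)


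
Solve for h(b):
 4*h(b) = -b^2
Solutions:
 h(b) = -b^2/4


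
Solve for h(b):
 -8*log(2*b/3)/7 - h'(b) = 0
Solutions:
 h(b) = C1 - 8*b*log(b)/7 - 8*b*log(2)/7 + 8*b/7 + 8*b*log(3)/7


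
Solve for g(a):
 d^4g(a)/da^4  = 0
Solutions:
 g(a) = C1 + C2*a + C3*a^2 + C4*a^3


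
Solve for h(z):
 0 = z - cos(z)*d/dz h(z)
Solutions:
 h(z) = C1 + Integral(z/cos(z), z)


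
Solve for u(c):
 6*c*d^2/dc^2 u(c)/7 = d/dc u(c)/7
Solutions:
 u(c) = C1 + C2*c^(7/6)


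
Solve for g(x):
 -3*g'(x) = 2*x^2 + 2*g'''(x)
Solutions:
 g(x) = C1 + C2*sin(sqrt(6)*x/2) + C3*cos(sqrt(6)*x/2) - 2*x^3/9 + 8*x/9


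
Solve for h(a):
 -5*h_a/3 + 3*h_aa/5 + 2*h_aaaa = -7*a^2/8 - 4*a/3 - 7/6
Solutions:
 h(a) = C1 + C2*exp(a*(-90^(1/3)*(125 + sqrt(15715))^(1/3) + 3*300^(1/3)/(125 + sqrt(15715))^(1/3))/60)*sin(10^(1/3)*3^(1/6)*a*(10^(1/3)*3^(2/3)/(125 + sqrt(15715))^(1/3) + (125 + sqrt(15715))^(1/3))/20) + C3*exp(a*(-90^(1/3)*(125 + sqrt(15715))^(1/3) + 3*300^(1/3)/(125 + sqrt(15715))^(1/3))/60)*cos(10^(1/3)*3^(1/6)*a*(10^(1/3)*3^(2/3)/(125 + sqrt(15715))^(1/3) + (125 + sqrt(15715))^(1/3))/20) + C4*exp(-a*(-90^(1/3)*(125 + sqrt(15715))^(1/3) + 3*300^(1/3)/(125 + sqrt(15715))^(1/3))/30) + 7*a^3/40 + 589*a^2/1000 + 14051*a/12500


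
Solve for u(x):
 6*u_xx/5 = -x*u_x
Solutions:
 u(x) = C1 + C2*erf(sqrt(15)*x/6)


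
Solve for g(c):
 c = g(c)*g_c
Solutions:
 g(c) = -sqrt(C1 + c^2)
 g(c) = sqrt(C1 + c^2)


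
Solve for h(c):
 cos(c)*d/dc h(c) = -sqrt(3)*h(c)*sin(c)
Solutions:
 h(c) = C1*cos(c)^(sqrt(3))


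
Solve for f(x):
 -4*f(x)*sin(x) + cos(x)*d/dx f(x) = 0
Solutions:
 f(x) = C1/cos(x)^4


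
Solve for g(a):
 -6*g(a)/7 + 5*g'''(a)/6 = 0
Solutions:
 g(a) = C3*exp(210^(2/3)*a/35) + (C1*sin(3*3^(1/6)*70^(2/3)*a/70) + C2*cos(3*3^(1/6)*70^(2/3)*a/70))*exp(-210^(2/3)*a/70)


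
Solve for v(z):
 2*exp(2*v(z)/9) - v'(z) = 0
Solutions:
 v(z) = 9*log(-sqrt(-1/(C1 + 2*z))) - 9*log(2)/2 + 9*log(3)
 v(z) = 9*log(-1/(C1 + 2*z))/2 - 9*log(2)/2 + 9*log(3)


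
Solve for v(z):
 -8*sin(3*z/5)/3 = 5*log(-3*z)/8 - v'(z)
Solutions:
 v(z) = C1 + 5*z*log(-z)/8 - 5*z/8 + 5*z*log(3)/8 - 40*cos(3*z/5)/9


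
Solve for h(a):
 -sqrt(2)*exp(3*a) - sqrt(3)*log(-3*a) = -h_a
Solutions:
 h(a) = C1 + sqrt(3)*a*log(-a) + sqrt(3)*a*(-1 + log(3)) + sqrt(2)*exp(3*a)/3


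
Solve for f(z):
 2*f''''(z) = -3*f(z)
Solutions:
 f(z) = (C1*sin(6^(1/4)*z/2) + C2*cos(6^(1/4)*z/2))*exp(-6^(1/4)*z/2) + (C3*sin(6^(1/4)*z/2) + C4*cos(6^(1/4)*z/2))*exp(6^(1/4)*z/2)


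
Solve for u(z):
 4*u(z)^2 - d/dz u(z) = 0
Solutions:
 u(z) = -1/(C1 + 4*z)


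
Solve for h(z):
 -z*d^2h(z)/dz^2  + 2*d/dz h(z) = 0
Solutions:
 h(z) = C1 + C2*z^3


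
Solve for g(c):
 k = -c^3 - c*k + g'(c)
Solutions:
 g(c) = C1 + c^4/4 + c^2*k/2 + c*k


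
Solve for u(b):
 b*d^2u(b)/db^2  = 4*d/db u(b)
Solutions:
 u(b) = C1 + C2*b^5


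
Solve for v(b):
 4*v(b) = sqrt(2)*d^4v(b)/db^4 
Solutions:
 v(b) = C1*exp(-2^(3/8)*b) + C2*exp(2^(3/8)*b) + C3*sin(2^(3/8)*b) + C4*cos(2^(3/8)*b)


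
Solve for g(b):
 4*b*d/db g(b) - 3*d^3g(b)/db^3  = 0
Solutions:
 g(b) = C1 + Integral(C2*airyai(6^(2/3)*b/3) + C3*airybi(6^(2/3)*b/3), b)


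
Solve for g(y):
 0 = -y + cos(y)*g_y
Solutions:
 g(y) = C1 + Integral(y/cos(y), y)


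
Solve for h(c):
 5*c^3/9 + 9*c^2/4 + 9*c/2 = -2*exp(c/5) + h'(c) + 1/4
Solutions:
 h(c) = C1 + 5*c^4/36 + 3*c^3/4 + 9*c^2/4 - c/4 + 10*exp(c/5)


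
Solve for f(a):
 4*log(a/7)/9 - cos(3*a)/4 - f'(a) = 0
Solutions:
 f(a) = C1 + 4*a*log(a)/9 - 4*a*log(7)/9 - 4*a/9 - sin(3*a)/12


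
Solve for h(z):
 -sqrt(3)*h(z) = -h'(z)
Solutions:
 h(z) = C1*exp(sqrt(3)*z)


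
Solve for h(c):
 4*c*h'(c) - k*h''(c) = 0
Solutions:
 h(c) = C1 + C2*erf(sqrt(2)*c*sqrt(-1/k))/sqrt(-1/k)


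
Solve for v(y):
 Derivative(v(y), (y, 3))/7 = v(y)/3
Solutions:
 v(y) = C3*exp(3^(2/3)*7^(1/3)*y/3) + (C1*sin(3^(1/6)*7^(1/3)*y/2) + C2*cos(3^(1/6)*7^(1/3)*y/2))*exp(-3^(2/3)*7^(1/3)*y/6)


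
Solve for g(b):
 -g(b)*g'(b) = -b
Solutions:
 g(b) = -sqrt(C1 + b^2)
 g(b) = sqrt(C1 + b^2)


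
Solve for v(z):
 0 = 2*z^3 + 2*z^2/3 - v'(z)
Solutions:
 v(z) = C1 + z^4/2 + 2*z^3/9


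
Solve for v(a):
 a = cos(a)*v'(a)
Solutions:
 v(a) = C1 + Integral(a/cos(a), a)


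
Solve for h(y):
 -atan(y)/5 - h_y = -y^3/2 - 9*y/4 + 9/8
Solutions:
 h(y) = C1 + y^4/8 + 9*y^2/8 - y*atan(y)/5 - 9*y/8 + log(y^2 + 1)/10


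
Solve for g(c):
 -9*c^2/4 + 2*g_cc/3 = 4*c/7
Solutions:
 g(c) = C1 + C2*c + 9*c^4/32 + c^3/7


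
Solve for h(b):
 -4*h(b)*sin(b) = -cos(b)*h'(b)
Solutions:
 h(b) = C1/cos(b)^4


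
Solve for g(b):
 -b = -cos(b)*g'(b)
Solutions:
 g(b) = C1 + Integral(b/cos(b), b)


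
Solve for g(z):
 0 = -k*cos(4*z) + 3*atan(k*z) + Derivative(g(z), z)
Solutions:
 g(z) = C1 + k*sin(4*z)/4 - 3*Piecewise((z*atan(k*z) - log(k^2*z^2 + 1)/(2*k), Ne(k, 0)), (0, True))


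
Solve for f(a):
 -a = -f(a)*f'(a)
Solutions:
 f(a) = -sqrt(C1 + a^2)
 f(a) = sqrt(C1 + a^2)


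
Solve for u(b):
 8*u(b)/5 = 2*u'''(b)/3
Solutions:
 u(b) = C3*exp(12^(1/3)*5^(2/3)*b/5) + (C1*sin(10^(2/3)*3^(5/6)*b/10) + C2*cos(10^(2/3)*3^(5/6)*b/10))*exp(-12^(1/3)*5^(2/3)*b/10)


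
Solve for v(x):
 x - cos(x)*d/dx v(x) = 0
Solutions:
 v(x) = C1 + Integral(x/cos(x), x)


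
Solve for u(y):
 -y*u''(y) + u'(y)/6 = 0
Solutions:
 u(y) = C1 + C2*y^(7/6)


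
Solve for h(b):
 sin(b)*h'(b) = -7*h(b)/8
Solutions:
 h(b) = C1*(cos(b) + 1)^(7/16)/(cos(b) - 1)^(7/16)


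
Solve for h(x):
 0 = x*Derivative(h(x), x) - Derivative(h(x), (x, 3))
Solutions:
 h(x) = C1 + Integral(C2*airyai(x) + C3*airybi(x), x)


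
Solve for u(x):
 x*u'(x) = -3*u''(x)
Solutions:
 u(x) = C1 + C2*erf(sqrt(6)*x/6)


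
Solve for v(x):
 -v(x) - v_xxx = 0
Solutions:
 v(x) = C3*exp(-x) + (C1*sin(sqrt(3)*x/2) + C2*cos(sqrt(3)*x/2))*exp(x/2)


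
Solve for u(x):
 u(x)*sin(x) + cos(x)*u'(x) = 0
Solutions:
 u(x) = C1*cos(x)


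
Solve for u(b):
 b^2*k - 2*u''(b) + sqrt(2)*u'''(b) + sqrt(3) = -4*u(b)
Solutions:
 u(b) = C1*exp(b*(2/(3*sqrt(138) + 25*sqrt(2))^(1/3) + 2*sqrt(2) + (3*sqrt(138) + 25*sqrt(2))^(1/3))/6)*sin(sqrt(3)*b*(-(3*sqrt(138) + 25*sqrt(2))^(1/3) + 2/(3*sqrt(138) + 25*sqrt(2))^(1/3))/6) + C2*exp(b*(2/(3*sqrt(138) + 25*sqrt(2))^(1/3) + 2*sqrt(2) + (3*sqrt(138) + 25*sqrt(2))^(1/3))/6)*cos(sqrt(3)*b*(-(3*sqrt(138) + 25*sqrt(2))^(1/3) + 2/(3*sqrt(138) + 25*sqrt(2))^(1/3))/6) + C3*exp(b*(-(3*sqrt(138) + 25*sqrt(2))^(1/3) - 2/(3*sqrt(138) + 25*sqrt(2))^(1/3) + sqrt(2))/3) - b^2*k/4 - k/4 - sqrt(3)/4


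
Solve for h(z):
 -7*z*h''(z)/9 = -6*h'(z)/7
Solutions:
 h(z) = C1 + C2*z^(103/49)


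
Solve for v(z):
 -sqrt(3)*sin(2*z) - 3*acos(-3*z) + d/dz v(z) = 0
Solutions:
 v(z) = C1 + 3*z*acos(-3*z) + sqrt(1 - 9*z^2) - sqrt(3)*cos(2*z)/2


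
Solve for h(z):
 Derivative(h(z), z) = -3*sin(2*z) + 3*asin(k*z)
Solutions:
 h(z) = C1 + 3*Piecewise((z*asin(k*z) + sqrt(-k^2*z^2 + 1)/k, Ne(k, 0)), (0, True)) + 3*cos(2*z)/2


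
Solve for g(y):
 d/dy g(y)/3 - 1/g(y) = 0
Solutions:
 g(y) = -sqrt(C1 + 6*y)
 g(y) = sqrt(C1 + 6*y)


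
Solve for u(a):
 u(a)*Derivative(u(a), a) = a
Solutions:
 u(a) = -sqrt(C1 + a^2)
 u(a) = sqrt(C1 + a^2)


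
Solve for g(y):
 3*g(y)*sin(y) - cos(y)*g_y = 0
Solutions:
 g(y) = C1/cos(y)^3


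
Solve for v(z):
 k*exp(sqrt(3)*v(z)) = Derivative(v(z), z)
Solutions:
 v(z) = sqrt(3)*(2*log(-1/(C1 + k*z)) - log(3))/6


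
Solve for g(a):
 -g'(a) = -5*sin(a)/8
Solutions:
 g(a) = C1 - 5*cos(a)/8


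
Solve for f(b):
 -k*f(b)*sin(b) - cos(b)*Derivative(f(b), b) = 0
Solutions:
 f(b) = C1*exp(k*log(cos(b)))


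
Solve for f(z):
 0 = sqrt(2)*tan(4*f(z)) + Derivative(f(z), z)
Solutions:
 f(z) = -asin(C1*exp(-4*sqrt(2)*z))/4 + pi/4
 f(z) = asin(C1*exp(-4*sqrt(2)*z))/4


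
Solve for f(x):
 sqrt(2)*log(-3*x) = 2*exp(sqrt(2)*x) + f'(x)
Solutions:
 f(x) = C1 + sqrt(2)*x*log(-x) + sqrt(2)*x*(-1 + log(3)) - sqrt(2)*exp(sqrt(2)*x)


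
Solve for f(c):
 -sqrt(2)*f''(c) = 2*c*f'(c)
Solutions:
 f(c) = C1 + C2*erf(2^(3/4)*c/2)


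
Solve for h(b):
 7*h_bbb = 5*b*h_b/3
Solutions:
 h(b) = C1 + Integral(C2*airyai(21^(2/3)*5^(1/3)*b/21) + C3*airybi(21^(2/3)*5^(1/3)*b/21), b)


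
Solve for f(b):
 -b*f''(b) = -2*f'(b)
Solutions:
 f(b) = C1 + C2*b^3


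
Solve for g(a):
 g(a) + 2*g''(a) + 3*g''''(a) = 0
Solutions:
 g(a) = (C1*sin(3^(3/4)*a*cos(atan(sqrt(2))/2)/3) + C2*cos(3^(3/4)*a*cos(atan(sqrt(2))/2)/3))*exp(-3^(3/4)*a*sin(atan(sqrt(2))/2)/3) + (C3*sin(3^(3/4)*a*cos(atan(sqrt(2))/2)/3) + C4*cos(3^(3/4)*a*cos(atan(sqrt(2))/2)/3))*exp(3^(3/4)*a*sin(atan(sqrt(2))/2)/3)


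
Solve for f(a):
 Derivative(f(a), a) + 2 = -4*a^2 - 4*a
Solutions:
 f(a) = C1 - 4*a^3/3 - 2*a^2 - 2*a


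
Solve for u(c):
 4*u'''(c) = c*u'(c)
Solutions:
 u(c) = C1 + Integral(C2*airyai(2^(1/3)*c/2) + C3*airybi(2^(1/3)*c/2), c)


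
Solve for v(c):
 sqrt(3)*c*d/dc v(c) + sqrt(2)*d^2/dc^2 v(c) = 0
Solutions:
 v(c) = C1 + C2*erf(6^(1/4)*c/2)


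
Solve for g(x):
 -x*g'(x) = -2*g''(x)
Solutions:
 g(x) = C1 + C2*erfi(x/2)


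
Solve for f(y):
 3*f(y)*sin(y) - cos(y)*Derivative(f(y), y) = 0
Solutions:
 f(y) = C1/cos(y)^3


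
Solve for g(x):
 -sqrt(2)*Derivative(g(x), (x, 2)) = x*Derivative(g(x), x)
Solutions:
 g(x) = C1 + C2*erf(2^(1/4)*x/2)


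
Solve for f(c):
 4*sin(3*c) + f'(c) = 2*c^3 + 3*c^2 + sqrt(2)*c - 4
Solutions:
 f(c) = C1 + c^4/2 + c^3 + sqrt(2)*c^2/2 - 4*c + 4*cos(3*c)/3


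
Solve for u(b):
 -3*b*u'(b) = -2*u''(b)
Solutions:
 u(b) = C1 + C2*erfi(sqrt(3)*b/2)


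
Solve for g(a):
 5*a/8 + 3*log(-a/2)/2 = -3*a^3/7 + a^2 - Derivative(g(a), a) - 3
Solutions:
 g(a) = C1 - 3*a^4/28 + a^3/3 - 5*a^2/16 - 3*a*log(-a)/2 + 3*a*(-1 + log(2))/2


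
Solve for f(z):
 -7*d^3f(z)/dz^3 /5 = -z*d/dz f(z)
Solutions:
 f(z) = C1 + Integral(C2*airyai(5^(1/3)*7^(2/3)*z/7) + C3*airybi(5^(1/3)*7^(2/3)*z/7), z)


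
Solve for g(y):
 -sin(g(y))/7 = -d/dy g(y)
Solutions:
 -y/7 + log(cos(g(y)) - 1)/2 - log(cos(g(y)) + 1)/2 = C1


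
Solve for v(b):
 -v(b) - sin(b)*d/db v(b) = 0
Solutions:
 v(b) = C1*sqrt(cos(b) + 1)/sqrt(cos(b) - 1)


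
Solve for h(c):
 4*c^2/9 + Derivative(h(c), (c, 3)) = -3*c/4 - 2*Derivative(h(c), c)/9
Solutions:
 h(c) = C1 + C2*sin(sqrt(2)*c/3) + C3*cos(sqrt(2)*c/3) - 2*c^3/3 - 27*c^2/16 + 18*c


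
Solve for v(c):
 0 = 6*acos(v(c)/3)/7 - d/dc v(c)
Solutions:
 Integral(1/acos(_y/3), (_y, v(c))) = C1 + 6*c/7


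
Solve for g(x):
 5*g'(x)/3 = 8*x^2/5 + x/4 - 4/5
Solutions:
 g(x) = C1 + 8*x^3/25 + 3*x^2/40 - 12*x/25


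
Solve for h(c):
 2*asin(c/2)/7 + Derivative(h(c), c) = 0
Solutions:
 h(c) = C1 - 2*c*asin(c/2)/7 - 2*sqrt(4 - c^2)/7


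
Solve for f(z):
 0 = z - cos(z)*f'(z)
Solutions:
 f(z) = C1 + Integral(z/cos(z), z)


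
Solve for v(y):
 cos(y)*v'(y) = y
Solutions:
 v(y) = C1 + Integral(y/cos(y), y)


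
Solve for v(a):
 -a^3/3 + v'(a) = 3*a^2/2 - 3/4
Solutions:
 v(a) = C1 + a^4/12 + a^3/2 - 3*a/4


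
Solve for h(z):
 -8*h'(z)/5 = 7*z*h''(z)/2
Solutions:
 h(z) = C1 + C2*z^(19/35)


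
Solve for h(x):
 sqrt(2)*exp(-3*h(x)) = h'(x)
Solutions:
 h(x) = log(C1 + 3*sqrt(2)*x)/3
 h(x) = log((-3^(1/3) - 3^(5/6)*I)*(C1 + sqrt(2)*x)^(1/3)/2)
 h(x) = log((-3^(1/3) + 3^(5/6)*I)*(C1 + sqrt(2)*x)^(1/3)/2)


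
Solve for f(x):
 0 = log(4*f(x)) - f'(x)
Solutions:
 -Integral(1/(log(_y) + 2*log(2)), (_y, f(x))) = C1 - x


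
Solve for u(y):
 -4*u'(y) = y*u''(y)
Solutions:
 u(y) = C1 + C2/y^3


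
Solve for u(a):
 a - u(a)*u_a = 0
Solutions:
 u(a) = -sqrt(C1 + a^2)
 u(a) = sqrt(C1 + a^2)


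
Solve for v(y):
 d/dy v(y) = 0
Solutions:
 v(y) = C1


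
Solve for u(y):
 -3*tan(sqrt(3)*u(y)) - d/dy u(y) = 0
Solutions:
 u(y) = sqrt(3)*(pi - asin(C1*exp(-3*sqrt(3)*y)))/3
 u(y) = sqrt(3)*asin(C1*exp(-3*sqrt(3)*y))/3


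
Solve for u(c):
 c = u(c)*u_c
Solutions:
 u(c) = -sqrt(C1 + c^2)
 u(c) = sqrt(C1 + c^2)


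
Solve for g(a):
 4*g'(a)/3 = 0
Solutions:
 g(a) = C1


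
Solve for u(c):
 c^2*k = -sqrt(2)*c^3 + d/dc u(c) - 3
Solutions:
 u(c) = C1 + sqrt(2)*c^4/4 + c^3*k/3 + 3*c


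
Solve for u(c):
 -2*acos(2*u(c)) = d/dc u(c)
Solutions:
 Integral(1/acos(2*_y), (_y, u(c))) = C1 - 2*c


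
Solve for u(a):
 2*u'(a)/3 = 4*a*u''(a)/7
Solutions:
 u(a) = C1 + C2*a^(13/6)


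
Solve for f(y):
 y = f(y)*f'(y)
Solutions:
 f(y) = -sqrt(C1 + y^2)
 f(y) = sqrt(C1 + y^2)


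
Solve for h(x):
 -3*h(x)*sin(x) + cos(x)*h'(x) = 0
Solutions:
 h(x) = C1/cos(x)^3


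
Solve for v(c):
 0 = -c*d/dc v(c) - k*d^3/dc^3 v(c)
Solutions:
 v(c) = C1 + Integral(C2*airyai(c*(-1/k)^(1/3)) + C3*airybi(c*(-1/k)^(1/3)), c)


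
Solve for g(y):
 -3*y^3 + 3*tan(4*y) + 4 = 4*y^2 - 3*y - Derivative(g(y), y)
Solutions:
 g(y) = C1 + 3*y^4/4 + 4*y^3/3 - 3*y^2/2 - 4*y + 3*log(cos(4*y))/4


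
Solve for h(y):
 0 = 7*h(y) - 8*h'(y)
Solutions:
 h(y) = C1*exp(7*y/8)


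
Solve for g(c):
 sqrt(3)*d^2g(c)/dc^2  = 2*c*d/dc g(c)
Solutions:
 g(c) = C1 + C2*erfi(3^(3/4)*c/3)


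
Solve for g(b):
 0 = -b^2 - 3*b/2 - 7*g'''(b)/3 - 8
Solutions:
 g(b) = C1 + C2*b + C3*b^2 - b^5/140 - 3*b^4/112 - 4*b^3/7


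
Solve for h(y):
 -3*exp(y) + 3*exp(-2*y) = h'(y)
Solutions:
 h(y) = C1 - 3*exp(y) - 3*exp(-2*y)/2


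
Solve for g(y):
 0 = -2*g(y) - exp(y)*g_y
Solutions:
 g(y) = C1*exp(2*exp(-y))


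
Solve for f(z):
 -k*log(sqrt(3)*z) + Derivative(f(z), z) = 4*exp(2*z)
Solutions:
 f(z) = C1 + k*z*log(z) + k*z*(-1 + log(3)/2) + 2*exp(2*z)


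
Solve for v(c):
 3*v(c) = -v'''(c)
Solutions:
 v(c) = C3*exp(-3^(1/3)*c) + (C1*sin(3^(5/6)*c/2) + C2*cos(3^(5/6)*c/2))*exp(3^(1/3)*c/2)


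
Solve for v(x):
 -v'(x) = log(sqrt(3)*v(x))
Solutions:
 2*Integral(1/(2*log(_y) + log(3)), (_y, v(x))) = C1 - x


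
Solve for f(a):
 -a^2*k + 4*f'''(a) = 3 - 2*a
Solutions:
 f(a) = C1 + C2*a + C3*a^2 + a^5*k/240 - a^4/48 + a^3/8


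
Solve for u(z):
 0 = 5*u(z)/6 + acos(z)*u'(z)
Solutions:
 u(z) = C1*exp(-5*Integral(1/acos(z), z)/6)


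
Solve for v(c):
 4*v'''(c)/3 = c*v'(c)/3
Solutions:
 v(c) = C1 + Integral(C2*airyai(2^(1/3)*c/2) + C3*airybi(2^(1/3)*c/2), c)


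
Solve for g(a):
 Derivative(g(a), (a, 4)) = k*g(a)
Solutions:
 g(a) = C1*exp(-a*k^(1/4)) + C2*exp(a*k^(1/4)) + C3*exp(-I*a*k^(1/4)) + C4*exp(I*a*k^(1/4))


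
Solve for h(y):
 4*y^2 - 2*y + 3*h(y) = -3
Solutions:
 h(y) = -4*y^2/3 + 2*y/3 - 1


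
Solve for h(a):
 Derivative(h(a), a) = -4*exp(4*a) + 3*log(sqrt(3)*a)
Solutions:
 h(a) = C1 + 3*a*log(a) + a*(-3 + 3*log(3)/2) - exp(4*a)


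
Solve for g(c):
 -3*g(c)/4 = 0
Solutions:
 g(c) = 0


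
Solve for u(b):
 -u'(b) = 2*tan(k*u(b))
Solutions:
 u(b) = Piecewise((-asin(exp(C1*k - 2*b*k))/k + pi/k, Ne(k, 0)), (nan, True))
 u(b) = Piecewise((asin(exp(C1*k - 2*b*k))/k, Ne(k, 0)), (nan, True))


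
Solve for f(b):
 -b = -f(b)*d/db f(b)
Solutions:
 f(b) = -sqrt(C1 + b^2)
 f(b) = sqrt(C1 + b^2)


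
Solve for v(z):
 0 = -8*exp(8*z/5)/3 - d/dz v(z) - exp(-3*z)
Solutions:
 v(z) = C1 - 5*exp(8*z/5)/3 + exp(-3*z)/3


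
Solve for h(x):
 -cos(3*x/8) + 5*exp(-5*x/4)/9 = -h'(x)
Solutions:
 h(x) = C1 + 8*sin(3*x/8)/3 + 4*exp(-5*x/4)/9


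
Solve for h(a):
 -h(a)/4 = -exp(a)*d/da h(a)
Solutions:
 h(a) = C1*exp(-exp(-a)/4)


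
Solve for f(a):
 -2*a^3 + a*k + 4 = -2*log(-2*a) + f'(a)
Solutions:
 f(a) = C1 - a^4/2 + a^2*k/2 + 2*a*log(-a) + 2*a*(log(2) + 1)


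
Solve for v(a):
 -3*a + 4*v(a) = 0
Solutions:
 v(a) = 3*a/4


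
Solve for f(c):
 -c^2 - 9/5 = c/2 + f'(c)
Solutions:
 f(c) = C1 - c^3/3 - c^2/4 - 9*c/5


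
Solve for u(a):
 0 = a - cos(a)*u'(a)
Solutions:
 u(a) = C1 + Integral(a/cos(a), a)


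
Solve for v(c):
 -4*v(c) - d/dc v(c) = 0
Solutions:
 v(c) = C1*exp(-4*c)


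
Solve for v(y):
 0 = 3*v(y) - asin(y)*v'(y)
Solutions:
 v(y) = C1*exp(3*Integral(1/asin(y), y))


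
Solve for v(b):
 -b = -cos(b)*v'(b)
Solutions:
 v(b) = C1 + Integral(b/cos(b), b)


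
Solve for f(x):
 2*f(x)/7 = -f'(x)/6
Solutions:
 f(x) = C1*exp(-12*x/7)


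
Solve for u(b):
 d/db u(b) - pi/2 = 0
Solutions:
 u(b) = C1 + pi*b/2


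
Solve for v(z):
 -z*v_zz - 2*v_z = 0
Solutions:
 v(z) = C1 + C2/z


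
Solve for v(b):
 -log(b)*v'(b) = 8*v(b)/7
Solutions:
 v(b) = C1*exp(-8*li(b)/7)


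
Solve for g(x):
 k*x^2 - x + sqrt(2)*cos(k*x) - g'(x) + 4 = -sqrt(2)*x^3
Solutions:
 g(x) = C1 + k*x^3/3 + sqrt(2)*x^4/4 - x^2/2 + 4*x + sqrt(2)*sin(k*x)/k


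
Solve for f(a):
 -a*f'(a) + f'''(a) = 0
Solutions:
 f(a) = C1 + Integral(C2*airyai(a) + C3*airybi(a), a)


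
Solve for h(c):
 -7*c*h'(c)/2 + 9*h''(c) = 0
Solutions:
 h(c) = C1 + C2*erfi(sqrt(7)*c/6)


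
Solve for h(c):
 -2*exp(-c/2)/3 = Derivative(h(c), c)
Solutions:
 h(c) = C1 + 4*exp(-c/2)/3


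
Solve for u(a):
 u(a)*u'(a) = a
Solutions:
 u(a) = -sqrt(C1 + a^2)
 u(a) = sqrt(C1 + a^2)


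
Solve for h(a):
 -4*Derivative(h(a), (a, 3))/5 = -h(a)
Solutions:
 h(a) = C3*exp(10^(1/3)*a/2) + (C1*sin(10^(1/3)*sqrt(3)*a/4) + C2*cos(10^(1/3)*sqrt(3)*a/4))*exp(-10^(1/3)*a/4)


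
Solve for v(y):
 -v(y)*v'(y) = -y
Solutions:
 v(y) = -sqrt(C1 + y^2)
 v(y) = sqrt(C1 + y^2)


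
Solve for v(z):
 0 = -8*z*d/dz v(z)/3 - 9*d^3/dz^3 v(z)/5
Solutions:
 v(z) = C1 + Integral(C2*airyai(-2*5^(1/3)*z/3) + C3*airybi(-2*5^(1/3)*z/3), z)


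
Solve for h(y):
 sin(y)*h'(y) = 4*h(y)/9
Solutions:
 h(y) = C1*(cos(y) - 1)^(2/9)/(cos(y) + 1)^(2/9)


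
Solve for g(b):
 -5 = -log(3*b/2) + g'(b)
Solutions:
 g(b) = C1 + b*log(b) - 6*b + b*log(3/2)


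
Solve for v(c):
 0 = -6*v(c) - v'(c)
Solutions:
 v(c) = C1*exp(-6*c)


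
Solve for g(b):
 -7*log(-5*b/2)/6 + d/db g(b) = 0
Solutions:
 g(b) = C1 + 7*b*log(-b)/6 + 7*b*(-1 - log(2) + log(5))/6


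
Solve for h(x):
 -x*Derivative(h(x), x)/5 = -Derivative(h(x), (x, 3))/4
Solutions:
 h(x) = C1 + Integral(C2*airyai(10^(2/3)*x/5) + C3*airybi(10^(2/3)*x/5), x)


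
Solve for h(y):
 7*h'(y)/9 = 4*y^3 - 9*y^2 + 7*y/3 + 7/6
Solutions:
 h(y) = C1 + 9*y^4/7 - 27*y^3/7 + 3*y^2/2 + 3*y/2


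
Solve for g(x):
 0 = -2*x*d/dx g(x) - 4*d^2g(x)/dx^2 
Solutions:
 g(x) = C1 + C2*erf(x/2)


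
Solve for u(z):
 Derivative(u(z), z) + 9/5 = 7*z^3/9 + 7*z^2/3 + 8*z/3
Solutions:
 u(z) = C1 + 7*z^4/36 + 7*z^3/9 + 4*z^2/3 - 9*z/5


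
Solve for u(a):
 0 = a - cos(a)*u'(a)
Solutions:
 u(a) = C1 + Integral(a/cos(a), a)


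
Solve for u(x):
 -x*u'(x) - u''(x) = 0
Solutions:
 u(x) = C1 + C2*erf(sqrt(2)*x/2)


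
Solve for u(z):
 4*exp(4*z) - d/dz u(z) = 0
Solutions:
 u(z) = C1 + exp(4*z)


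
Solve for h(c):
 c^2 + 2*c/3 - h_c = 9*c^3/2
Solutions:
 h(c) = C1 - 9*c^4/8 + c^3/3 + c^2/3


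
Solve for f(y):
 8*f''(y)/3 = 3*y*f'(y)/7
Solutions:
 f(y) = C1 + C2*erfi(3*sqrt(7)*y/28)


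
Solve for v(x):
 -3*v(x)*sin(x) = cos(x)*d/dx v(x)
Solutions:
 v(x) = C1*cos(x)^3


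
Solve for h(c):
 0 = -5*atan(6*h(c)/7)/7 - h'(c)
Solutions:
 Integral(1/atan(6*_y/7), (_y, h(c))) = C1 - 5*c/7


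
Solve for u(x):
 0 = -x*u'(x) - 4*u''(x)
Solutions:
 u(x) = C1 + C2*erf(sqrt(2)*x/4)


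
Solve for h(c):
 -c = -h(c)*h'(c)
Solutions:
 h(c) = -sqrt(C1 + c^2)
 h(c) = sqrt(C1 + c^2)


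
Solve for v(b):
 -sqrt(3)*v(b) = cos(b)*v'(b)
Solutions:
 v(b) = C1*(sin(b) - 1)^(sqrt(3)/2)/(sin(b) + 1)^(sqrt(3)/2)


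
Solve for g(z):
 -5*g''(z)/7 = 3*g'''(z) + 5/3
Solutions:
 g(z) = C1 + C2*z + C3*exp(-5*z/21) - 7*z^2/6


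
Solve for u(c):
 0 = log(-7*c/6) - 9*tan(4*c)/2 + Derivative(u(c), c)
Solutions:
 u(c) = C1 - c*log(-c) - c*log(7) + c + c*log(6) - 9*log(cos(4*c))/8


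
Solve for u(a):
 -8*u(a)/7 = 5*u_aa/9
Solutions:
 u(a) = C1*sin(6*sqrt(70)*a/35) + C2*cos(6*sqrt(70)*a/35)


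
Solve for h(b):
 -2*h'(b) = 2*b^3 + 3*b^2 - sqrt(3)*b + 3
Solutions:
 h(b) = C1 - b^4/4 - b^3/2 + sqrt(3)*b^2/4 - 3*b/2


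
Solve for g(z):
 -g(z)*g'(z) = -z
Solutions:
 g(z) = -sqrt(C1 + z^2)
 g(z) = sqrt(C1 + z^2)


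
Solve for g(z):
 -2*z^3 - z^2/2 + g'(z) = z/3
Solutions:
 g(z) = C1 + z^4/2 + z^3/6 + z^2/6


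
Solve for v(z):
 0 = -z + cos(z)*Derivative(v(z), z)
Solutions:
 v(z) = C1 + Integral(z/cos(z), z)


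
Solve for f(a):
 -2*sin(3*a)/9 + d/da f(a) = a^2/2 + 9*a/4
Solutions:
 f(a) = C1 + a^3/6 + 9*a^2/8 - 2*cos(3*a)/27


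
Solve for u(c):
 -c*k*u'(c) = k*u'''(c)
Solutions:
 u(c) = C1 + Integral(C2*airyai(-c) + C3*airybi(-c), c)


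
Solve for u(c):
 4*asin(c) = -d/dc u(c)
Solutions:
 u(c) = C1 - 4*c*asin(c) - 4*sqrt(1 - c^2)


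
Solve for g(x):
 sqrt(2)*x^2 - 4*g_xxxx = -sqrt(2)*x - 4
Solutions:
 g(x) = C1 + C2*x + C3*x^2 + C4*x^3 + sqrt(2)*x^6/1440 + sqrt(2)*x^5/480 + x^4/24


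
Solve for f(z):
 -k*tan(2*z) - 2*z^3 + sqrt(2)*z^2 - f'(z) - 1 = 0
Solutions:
 f(z) = C1 + k*log(cos(2*z))/2 - z^4/2 + sqrt(2)*z^3/3 - z


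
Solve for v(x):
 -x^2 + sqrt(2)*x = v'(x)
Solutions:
 v(x) = C1 - x^3/3 + sqrt(2)*x^2/2


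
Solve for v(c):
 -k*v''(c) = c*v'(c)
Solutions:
 v(c) = C1 + C2*sqrt(k)*erf(sqrt(2)*c*sqrt(1/k)/2)


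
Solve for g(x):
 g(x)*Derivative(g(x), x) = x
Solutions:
 g(x) = -sqrt(C1 + x^2)
 g(x) = sqrt(C1 + x^2)


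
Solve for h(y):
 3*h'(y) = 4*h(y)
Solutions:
 h(y) = C1*exp(4*y/3)


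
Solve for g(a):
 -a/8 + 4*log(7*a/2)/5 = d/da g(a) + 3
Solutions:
 g(a) = C1 - a^2/16 + 4*a*log(a)/5 - 19*a/5 - 4*a*log(2)/5 + 4*a*log(7)/5


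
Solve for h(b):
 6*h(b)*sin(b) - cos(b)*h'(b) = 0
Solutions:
 h(b) = C1/cos(b)^6


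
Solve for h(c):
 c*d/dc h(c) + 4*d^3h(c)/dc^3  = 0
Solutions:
 h(c) = C1 + Integral(C2*airyai(-2^(1/3)*c/2) + C3*airybi(-2^(1/3)*c/2), c)


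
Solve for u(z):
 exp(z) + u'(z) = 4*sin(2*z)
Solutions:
 u(z) = C1 - exp(z) - 2*cos(2*z)


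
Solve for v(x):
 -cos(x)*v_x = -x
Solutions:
 v(x) = C1 + Integral(x/cos(x), x)


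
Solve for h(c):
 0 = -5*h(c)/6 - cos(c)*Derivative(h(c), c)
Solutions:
 h(c) = C1*(sin(c) - 1)^(5/12)/(sin(c) + 1)^(5/12)


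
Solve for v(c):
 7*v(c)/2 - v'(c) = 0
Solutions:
 v(c) = C1*exp(7*c/2)


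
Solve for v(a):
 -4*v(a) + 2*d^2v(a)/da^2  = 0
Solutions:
 v(a) = C1*exp(-sqrt(2)*a) + C2*exp(sqrt(2)*a)


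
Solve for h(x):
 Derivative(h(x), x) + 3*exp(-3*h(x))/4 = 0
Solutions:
 h(x) = log(C1 - 9*x/4)/3
 h(x) = log((-1 - sqrt(3)*I)*(C1 - 9*x/4)^(1/3)/2)
 h(x) = log((-1 + sqrt(3)*I)*(C1 - 9*x/4)^(1/3)/2)


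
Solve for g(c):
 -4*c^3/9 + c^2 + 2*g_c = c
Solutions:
 g(c) = C1 + c^4/18 - c^3/6 + c^2/4


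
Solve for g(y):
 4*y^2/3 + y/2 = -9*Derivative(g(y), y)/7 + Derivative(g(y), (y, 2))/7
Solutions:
 g(y) = C1 + C2*exp(9*y) - 28*y^3/81 - 301*y^2/972 - 301*y/4374


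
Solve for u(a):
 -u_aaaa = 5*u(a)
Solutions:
 u(a) = (C1*sin(sqrt(2)*5^(1/4)*a/2) + C2*cos(sqrt(2)*5^(1/4)*a/2))*exp(-sqrt(2)*5^(1/4)*a/2) + (C3*sin(sqrt(2)*5^(1/4)*a/2) + C4*cos(sqrt(2)*5^(1/4)*a/2))*exp(sqrt(2)*5^(1/4)*a/2)


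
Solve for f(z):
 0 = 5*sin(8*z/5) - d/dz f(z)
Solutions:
 f(z) = C1 - 25*cos(8*z/5)/8


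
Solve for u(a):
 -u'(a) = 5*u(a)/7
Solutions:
 u(a) = C1*exp(-5*a/7)


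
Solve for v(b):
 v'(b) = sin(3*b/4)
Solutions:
 v(b) = C1 - 4*cos(3*b/4)/3


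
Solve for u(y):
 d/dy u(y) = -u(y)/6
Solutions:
 u(y) = C1*exp(-y/6)


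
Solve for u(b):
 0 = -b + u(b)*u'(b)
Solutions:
 u(b) = -sqrt(C1 + b^2)
 u(b) = sqrt(C1 + b^2)


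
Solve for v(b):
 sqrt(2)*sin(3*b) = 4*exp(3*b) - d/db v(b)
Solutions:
 v(b) = C1 + 4*exp(3*b)/3 + sqrt(2)*cos(3*b)/3
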